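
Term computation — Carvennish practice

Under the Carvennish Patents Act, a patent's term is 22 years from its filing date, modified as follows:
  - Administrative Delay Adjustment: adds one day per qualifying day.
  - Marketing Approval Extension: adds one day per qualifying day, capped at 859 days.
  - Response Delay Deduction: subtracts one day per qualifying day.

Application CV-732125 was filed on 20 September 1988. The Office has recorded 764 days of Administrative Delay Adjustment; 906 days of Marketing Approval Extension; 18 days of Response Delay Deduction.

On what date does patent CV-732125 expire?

2015-02-11

Base term: filing date + 22 years → 20 September 2010.
Administrative Delay Adjustment: +764 days → 23 October 2012.
Marketing Approval Extension: 906 days claimed exceeds the 859-day cap, so +859 days → 1 March 2015.
Response Delay Deduction: −18 days → 11 February 2015.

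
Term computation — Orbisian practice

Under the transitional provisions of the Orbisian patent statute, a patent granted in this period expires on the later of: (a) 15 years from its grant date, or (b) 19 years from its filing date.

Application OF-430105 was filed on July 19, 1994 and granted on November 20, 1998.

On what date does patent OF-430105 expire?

November 20, 2013

(a) grant + 15 years → 20 November 2013.
(b) filing + 19 years → 19 July 2013.
Later of the two: 20 November 2013.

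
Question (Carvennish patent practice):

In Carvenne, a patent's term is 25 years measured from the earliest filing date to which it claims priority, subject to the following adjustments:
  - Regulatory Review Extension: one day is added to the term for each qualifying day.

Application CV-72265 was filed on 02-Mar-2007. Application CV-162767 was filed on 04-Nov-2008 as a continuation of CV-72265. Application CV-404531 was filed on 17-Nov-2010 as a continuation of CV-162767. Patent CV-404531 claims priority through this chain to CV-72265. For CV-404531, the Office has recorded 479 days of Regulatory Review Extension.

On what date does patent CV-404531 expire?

2033-06-24

Earliest priority filing: 2 March 2007.
Base term: 2 March 2007 + 25 years → 2 March 2032.
Regulatory Review Extension: +479 days → 24 June 2033.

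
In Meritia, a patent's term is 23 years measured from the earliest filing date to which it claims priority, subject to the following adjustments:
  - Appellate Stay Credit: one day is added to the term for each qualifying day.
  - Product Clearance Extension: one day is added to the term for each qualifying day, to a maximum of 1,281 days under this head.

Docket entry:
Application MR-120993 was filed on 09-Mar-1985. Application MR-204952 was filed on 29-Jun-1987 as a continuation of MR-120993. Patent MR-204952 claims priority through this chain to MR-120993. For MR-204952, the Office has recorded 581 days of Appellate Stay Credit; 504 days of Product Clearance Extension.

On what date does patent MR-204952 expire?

2011-02-27

Earliest priority filing: 9 March 1985.
Base term: 9 March 1985 + 23 years → 9 March 2008.
Appellate Stay Credit: +581 days → 11 October 2009.
Product Clearance Extension: 504 days (within the 1281-day cap) → +504 days → 27 February 2011.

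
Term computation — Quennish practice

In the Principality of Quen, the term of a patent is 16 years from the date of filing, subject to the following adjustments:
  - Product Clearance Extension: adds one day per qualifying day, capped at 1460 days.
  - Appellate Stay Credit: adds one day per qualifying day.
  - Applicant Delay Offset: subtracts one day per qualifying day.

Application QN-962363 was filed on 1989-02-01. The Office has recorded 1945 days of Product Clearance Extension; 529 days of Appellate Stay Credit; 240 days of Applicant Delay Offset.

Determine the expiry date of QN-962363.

2009-11-16

Base term: filing date + 16 years → 1 February 2005.
Product Clearance Extension: 1945 days claimed exceeds the 1460-day cap, so +1460 days → 31 January 2009.
Appellate Stay Credit: +529 days → 14 July 2010.
Applicant Delay Offset: −240 days → 16 November 2009.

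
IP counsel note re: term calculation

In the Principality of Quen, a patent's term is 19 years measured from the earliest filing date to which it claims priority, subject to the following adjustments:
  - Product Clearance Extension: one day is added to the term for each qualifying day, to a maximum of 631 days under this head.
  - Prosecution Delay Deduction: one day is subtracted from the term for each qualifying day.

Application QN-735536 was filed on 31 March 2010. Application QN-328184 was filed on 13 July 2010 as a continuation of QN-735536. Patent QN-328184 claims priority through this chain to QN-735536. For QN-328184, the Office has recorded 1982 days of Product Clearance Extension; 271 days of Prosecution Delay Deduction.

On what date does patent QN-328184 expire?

Earliest priority filing: 31 March 2010.
Base term: 31 March 2010 + 19 years → 31 March 2029.
Product Clearance Extension: 1982 days claimed exceeds the 631-day cap, so +631 days → 22 December 2030.
Prosecution Delay Deduction: −271 days → 26 March 2030.

March 26, 2030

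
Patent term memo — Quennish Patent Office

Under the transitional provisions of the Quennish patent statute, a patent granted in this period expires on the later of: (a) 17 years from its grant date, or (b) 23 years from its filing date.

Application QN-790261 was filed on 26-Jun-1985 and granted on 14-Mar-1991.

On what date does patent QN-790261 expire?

(a) grant + 17 years → 14 March 2008.
(b) filing + 23 years → 26 June 2008.
Later of the two: 26 June 2008.

2008-06-26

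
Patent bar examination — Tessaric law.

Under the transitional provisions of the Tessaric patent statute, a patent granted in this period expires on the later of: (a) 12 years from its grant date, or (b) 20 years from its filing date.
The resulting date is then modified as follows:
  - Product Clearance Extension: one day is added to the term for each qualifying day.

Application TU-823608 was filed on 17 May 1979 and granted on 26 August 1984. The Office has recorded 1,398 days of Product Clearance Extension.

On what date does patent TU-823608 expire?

(a) grant + 12 years → 26 August 1996.
(b) filing + 20 years → 17 May 1999.
Later of the two: 17 May 1999.
Product Clearance Extension: +1398 days → 15 March 2003.

2003-03-15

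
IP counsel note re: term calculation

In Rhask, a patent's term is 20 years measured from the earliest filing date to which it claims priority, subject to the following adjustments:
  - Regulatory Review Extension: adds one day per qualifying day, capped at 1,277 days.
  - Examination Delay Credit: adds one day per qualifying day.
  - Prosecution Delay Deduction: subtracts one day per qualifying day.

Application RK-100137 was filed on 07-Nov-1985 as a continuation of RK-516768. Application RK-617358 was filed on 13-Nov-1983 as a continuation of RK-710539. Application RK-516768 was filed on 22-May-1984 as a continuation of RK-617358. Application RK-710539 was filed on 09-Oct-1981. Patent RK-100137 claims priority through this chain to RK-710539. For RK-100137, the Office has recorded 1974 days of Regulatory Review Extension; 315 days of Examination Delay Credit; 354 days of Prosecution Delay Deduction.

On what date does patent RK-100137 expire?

Earliest priority filing: 9 October 1981.
Base term: 9 October 1981 + 20 years → 9 October 2001.
Regulatory Review Extension: 1974 days claimed exceeds the 1277-day cap, so +1277 days → 8 April 2005.
Examination Delay Credit: +315 days → 17 February 2006.
Prosecution Delay Deduction: −354 days → 28 February 2005.

2005-02-28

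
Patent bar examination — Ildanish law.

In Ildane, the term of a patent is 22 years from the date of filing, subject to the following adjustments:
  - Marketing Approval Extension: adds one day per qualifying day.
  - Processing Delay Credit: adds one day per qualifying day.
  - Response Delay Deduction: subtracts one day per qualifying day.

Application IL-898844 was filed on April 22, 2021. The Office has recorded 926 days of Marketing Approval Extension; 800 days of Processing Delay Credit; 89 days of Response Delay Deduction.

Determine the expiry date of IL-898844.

2047-10-15

Base term: filing date + 22 years → 22 April 2043.
Marketing Approval Extension: +926 days → 3 November 2045.
Processing Delay Credit: +800 days → 12 January 2048.
Response Delay Deduction: −89 days → 15 October 2047.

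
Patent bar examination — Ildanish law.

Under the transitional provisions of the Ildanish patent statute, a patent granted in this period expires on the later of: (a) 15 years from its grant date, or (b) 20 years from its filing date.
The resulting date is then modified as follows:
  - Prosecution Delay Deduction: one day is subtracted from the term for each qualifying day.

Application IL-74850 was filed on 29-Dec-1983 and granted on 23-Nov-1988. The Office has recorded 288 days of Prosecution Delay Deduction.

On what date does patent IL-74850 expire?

2003-03-16

(a) grant + 15 years → 23 November 2003.
(b) filing + 20 years → 29 December 2003.
Later of the two: 29 December 2003.
Prosecution Delay Deduction: −288 days → 16 March 2003.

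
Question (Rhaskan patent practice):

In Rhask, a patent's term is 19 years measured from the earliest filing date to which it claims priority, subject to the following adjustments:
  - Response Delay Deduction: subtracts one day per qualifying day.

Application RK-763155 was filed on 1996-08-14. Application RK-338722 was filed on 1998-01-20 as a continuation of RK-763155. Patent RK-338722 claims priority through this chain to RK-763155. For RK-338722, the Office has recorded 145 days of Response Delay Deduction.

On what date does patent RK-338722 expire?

Earliest priority filing: 14 August 1996.
Base term: 14 August 1996 + 19 years → 14 August 2015.
Response Delay Deduction: −145 days → 22 March 2015.

March 22, 2015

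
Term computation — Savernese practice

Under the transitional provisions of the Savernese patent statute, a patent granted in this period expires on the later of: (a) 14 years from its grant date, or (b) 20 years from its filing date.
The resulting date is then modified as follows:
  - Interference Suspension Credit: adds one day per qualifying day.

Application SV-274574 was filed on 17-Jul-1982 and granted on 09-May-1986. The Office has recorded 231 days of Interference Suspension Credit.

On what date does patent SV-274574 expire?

(a) grant + 14 years → 9 May 2000.
(b) filing + 20 years → 17 July 2002.
Later of the two: 17 July 2002.
Interference Suspension Credit: +231 days → 5 March 2003.

2003-03-05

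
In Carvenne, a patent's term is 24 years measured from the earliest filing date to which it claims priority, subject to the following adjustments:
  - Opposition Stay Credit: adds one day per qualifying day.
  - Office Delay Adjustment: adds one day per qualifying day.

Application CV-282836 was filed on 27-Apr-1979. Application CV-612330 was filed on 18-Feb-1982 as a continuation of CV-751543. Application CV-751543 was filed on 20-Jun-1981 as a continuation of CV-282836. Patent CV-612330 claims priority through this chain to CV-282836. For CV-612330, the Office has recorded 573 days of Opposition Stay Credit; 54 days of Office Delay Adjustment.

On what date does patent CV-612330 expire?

January 13, 2005

Earliest priority filing: 27 April 1979.
Base term: 27 April 1979 + 24 years → 27 April 2003.
Opposition Stay Credit: +573 days → 20 November 2004.
Office Delay Adjustment: +54 days → 13 January 2005.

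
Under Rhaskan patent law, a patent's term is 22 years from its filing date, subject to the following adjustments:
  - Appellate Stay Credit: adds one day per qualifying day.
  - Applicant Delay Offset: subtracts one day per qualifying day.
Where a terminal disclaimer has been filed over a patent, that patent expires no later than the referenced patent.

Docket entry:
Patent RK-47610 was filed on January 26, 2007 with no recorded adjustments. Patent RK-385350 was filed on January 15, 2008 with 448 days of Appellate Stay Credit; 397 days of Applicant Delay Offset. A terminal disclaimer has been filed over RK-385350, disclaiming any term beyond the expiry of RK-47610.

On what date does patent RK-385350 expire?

Natural term of RK-385350:
  Base: filing + 22 years → 15 January 2030.
  Appellate Stay Credit: +448 days → 8 April 2031.
  Applicant Delay Offset: −397 days → 7 March 2030.
Expiry of referenced patent RK-47610:
  Base: filing + 22 years → 26 January 2029.
Terminal disclaimer: RK-385350 expires on the earlier of 7 March 2030 and 26 January 2029.

2029-01-26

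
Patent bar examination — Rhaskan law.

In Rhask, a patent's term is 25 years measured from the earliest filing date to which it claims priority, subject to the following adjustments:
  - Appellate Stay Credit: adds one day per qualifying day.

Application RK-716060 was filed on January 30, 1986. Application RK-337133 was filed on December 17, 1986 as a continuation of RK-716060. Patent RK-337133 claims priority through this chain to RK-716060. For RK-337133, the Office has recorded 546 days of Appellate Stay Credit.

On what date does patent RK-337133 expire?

Earliest priority filing: 30 January 1986.
Base term: 30 January 1986 + 25 years → 30 January 2011.
Appellate Stay Credit: +546 days → 29 July 2012.

July 29, 2012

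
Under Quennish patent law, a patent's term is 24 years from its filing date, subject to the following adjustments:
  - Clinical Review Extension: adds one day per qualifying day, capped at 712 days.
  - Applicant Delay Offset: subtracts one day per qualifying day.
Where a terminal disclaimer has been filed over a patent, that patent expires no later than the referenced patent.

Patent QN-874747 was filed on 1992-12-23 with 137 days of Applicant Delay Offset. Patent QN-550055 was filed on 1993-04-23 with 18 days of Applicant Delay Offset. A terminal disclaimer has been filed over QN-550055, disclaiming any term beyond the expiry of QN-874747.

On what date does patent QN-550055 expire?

2016-08-08

Natural term of QN-550055:
  Base: filing + 24 years → 23 April 2017.
  Applicant Delay Offset: −18 days → 5 April 2017.
Expiry of referenced patent QN-874747:
  Base: filing + 24 years → 23 December 2016.
  Applicant Delay Offset: −137 days → 8 August 2016.
Terminal disclaimer: QN-550055 expires on the earlier of 5 April 2017 and 8 August 2016.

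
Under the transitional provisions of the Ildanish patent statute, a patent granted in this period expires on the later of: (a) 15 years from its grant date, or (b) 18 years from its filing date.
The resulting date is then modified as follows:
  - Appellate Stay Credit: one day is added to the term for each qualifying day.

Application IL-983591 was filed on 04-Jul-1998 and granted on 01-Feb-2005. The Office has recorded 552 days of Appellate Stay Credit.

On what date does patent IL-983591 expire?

2021-08-06

(a) grant + 15 years → 1 February 2020.
(b) filing + 18 years → 4 July 2016.
Later of the two: 1 February 2020.
Appellate Stay Credit: +552 days → 6 August 2021.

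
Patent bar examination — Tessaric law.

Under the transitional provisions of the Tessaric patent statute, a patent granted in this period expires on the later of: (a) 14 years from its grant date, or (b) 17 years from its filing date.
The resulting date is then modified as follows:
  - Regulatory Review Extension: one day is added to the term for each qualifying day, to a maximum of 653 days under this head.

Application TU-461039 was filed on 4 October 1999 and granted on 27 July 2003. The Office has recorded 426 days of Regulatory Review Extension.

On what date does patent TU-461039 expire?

(a) grant + 14 years → 27 July 2017.
(b) filing + 17 years → 4 October 2016.
Later of the two: 27 July 2017.
Regulatory Review Extension: 426 days (within the 653-day cap) → +426 days → 26 September 2018.

2018-09-26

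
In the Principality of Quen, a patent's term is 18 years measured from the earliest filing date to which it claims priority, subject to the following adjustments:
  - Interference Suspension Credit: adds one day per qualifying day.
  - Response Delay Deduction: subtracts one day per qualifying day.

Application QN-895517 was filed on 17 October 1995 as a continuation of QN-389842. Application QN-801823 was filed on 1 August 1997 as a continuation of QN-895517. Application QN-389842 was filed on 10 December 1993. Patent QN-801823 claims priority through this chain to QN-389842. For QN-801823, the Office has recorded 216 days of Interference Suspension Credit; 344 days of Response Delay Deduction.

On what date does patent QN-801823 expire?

August 4, 2011

Earliest priority filing: 10 December 1993.
Base term: 10 December 1993 + 18 years → 10 December 2011.
Interference Suspension Credit: +216 days → 13 July 2012.
Response Delay Deduction: −344 days → 4 August 2011.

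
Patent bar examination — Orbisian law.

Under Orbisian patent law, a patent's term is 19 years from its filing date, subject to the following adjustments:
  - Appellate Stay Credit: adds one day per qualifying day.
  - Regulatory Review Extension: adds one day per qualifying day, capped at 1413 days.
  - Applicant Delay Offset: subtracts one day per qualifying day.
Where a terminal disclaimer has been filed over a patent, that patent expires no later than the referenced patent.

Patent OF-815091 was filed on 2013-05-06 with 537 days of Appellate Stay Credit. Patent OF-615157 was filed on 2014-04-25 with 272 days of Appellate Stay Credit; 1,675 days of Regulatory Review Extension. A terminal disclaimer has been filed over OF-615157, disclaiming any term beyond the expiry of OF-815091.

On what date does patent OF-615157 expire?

2033-10-25

Natural term of OF-615157:
  Base: filing + 19 years → 25 April 2033.
  Appellate Stay Credit: +272 days → 22 January 2034.
  Regulatory Review Extension: 1675 days claimed exceeds the 1413-day cap, so +1413 days → 5 December 2037.
Expiry of referenced patent OF-815091:
  Base: filing + 19 years → 6 May 2032.
  Appellate Stay Credit: +537 days → 25 October 2033.
Terminal disclaimer: OF-615157 expires on the earlier of 5 December 2037 and 25 October 2033.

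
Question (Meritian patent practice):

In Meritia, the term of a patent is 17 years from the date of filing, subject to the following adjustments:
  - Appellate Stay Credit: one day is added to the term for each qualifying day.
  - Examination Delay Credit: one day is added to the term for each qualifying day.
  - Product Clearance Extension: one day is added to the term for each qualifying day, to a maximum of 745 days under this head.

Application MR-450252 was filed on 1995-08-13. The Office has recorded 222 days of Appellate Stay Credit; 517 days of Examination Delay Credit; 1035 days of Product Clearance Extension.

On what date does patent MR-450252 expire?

September 5, 2016

Base term: filing date + 17 years → 13 August 2012.
Appellate Stay Credit: +222 days → 23 March 2013.
Examination Delay Credit: +517 days → 22 August 2014.
Product Clearance Extension: 1035 days claimed exceeds the 745-day cap, so +745 days → 5 September 2016.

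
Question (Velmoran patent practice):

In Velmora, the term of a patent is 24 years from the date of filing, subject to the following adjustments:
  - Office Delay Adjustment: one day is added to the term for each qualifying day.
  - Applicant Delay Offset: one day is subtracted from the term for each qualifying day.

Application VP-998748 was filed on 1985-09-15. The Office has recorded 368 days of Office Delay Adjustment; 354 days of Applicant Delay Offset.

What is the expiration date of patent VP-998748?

2009-09-29

Base term: filing date + 24 years → 15 September 2009.
Office Delay Adjustment: +368 days → 18 September 2010.
Applicant Delay Offset: −354 days → 29 September 2009.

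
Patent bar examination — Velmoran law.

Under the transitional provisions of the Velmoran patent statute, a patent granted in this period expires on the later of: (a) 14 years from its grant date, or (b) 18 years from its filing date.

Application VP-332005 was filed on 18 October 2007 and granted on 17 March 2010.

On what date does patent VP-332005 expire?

2025-10-18

(a) grant + 14 years → 17 March 2024.
(b) filing + 18 years → 18 October 2025.
Later of the two: 18 October 2025.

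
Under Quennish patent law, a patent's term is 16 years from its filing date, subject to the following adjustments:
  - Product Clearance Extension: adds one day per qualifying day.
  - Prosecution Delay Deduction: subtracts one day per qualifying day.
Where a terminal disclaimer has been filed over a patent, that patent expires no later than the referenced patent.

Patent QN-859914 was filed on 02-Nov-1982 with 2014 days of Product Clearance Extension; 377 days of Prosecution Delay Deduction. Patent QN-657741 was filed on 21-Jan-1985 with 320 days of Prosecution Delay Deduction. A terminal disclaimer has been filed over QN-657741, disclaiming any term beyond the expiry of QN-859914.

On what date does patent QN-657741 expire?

2000-03-07

Natural term of QN-657741:
  Base: filing + 16 years → 21 January 2001.
  Prosecution Delay Deduction: −320 days → 7 March 2000.
Expiry of referenced patent QN-859914:
  Base: filing + 16 years → 2 November 1998.
  Product Clearance Extension: +2014 days → 8 May 2004.
  Prosecution Delay Deduction: −377 days → 27 April 2003.
Terminal disclaimer: QN-657741 expires on the earlier of 7 March 2000 and 27 April 2003.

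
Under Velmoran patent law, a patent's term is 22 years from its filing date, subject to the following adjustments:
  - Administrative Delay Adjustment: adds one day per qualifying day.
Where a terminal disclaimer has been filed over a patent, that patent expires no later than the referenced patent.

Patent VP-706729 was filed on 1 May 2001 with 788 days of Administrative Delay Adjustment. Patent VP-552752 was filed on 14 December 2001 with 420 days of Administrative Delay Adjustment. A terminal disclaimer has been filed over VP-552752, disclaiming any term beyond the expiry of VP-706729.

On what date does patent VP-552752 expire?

2025-02-06

Natural term of VP-552752:
  Base: filing + 22 years → 14 December 2023.
  Administrative Delay Adjustment: +420 days → 6 February 2025.
Expiry of referenced patent VP-706729:
  Base: filing + 22 years → 1 May 2023.
  Administrative Delay Adjustment: +788 days → 27 June 2025.
Terminal disclaimer: VP-552752 expires on the earlier of 6 February 2025 and 27 June 2025.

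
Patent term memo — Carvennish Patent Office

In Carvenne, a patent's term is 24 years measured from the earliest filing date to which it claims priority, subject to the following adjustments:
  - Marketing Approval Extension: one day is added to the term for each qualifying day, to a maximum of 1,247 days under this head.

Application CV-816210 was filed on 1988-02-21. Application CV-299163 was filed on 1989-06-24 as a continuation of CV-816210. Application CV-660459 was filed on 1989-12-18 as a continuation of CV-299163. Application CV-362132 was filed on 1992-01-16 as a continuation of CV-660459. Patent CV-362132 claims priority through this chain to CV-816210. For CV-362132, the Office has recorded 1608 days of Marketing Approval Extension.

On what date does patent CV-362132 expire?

July 22, 2015

Earliest priority filing: 21 February 1988.
Base term: 21 February 1988 + 24 years → 21 February 2012.
Marketing Approval Extension: 1608 days claimed exceeds the 1247-day cap, so +1247 days → 22 July 2015.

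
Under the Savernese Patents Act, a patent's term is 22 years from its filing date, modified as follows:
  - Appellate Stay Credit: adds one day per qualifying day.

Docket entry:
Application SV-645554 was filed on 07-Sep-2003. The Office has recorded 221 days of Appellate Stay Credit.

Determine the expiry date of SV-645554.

Base term: filing date + 22 years → 7 September 2025.
Appellate Stay Credit: +221 days → 16 April 2026.

April 16, 2026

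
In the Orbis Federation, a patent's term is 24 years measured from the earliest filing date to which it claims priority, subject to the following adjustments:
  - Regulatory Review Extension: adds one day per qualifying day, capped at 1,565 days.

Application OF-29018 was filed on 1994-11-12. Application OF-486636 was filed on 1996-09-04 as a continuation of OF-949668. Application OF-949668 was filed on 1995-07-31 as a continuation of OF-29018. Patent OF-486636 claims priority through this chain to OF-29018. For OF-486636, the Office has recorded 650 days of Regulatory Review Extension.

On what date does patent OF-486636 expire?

Earliest priority filing: 12 November 1994.
Base term: 12 November 1994 + 24 years → 12 November 2018.
Regulatory Review Extension: 650 days (within the 1565-day cap) → +650 days → 23 August 2020.

August 23, 2020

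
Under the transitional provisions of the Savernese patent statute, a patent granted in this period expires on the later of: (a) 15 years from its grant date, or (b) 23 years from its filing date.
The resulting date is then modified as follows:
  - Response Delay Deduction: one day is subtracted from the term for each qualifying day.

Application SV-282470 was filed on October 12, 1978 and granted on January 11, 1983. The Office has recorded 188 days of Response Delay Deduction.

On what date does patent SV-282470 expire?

April 7, 2001

(a) grant + 15 years → 11 January 1998.
(b) filing + 23 years → 12 October 2001.
Later of the two: 12 October 2001.
Response Delay Deduction: −188 days → 7 April 2001.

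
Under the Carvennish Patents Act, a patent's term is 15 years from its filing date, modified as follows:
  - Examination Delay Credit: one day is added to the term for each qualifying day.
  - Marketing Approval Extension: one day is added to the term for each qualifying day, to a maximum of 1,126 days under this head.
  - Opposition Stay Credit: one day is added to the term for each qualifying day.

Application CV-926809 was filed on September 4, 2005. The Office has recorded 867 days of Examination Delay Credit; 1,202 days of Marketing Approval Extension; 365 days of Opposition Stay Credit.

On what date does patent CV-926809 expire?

February 18, 2027

Base term: filing date + 15 years → 4 September 2020.
Examination Delay Credit: +867 days → 19 January 2023.
Marketing Approval Extension: 1202 days claimed exceeds the 1126-day cap, so +1126 days → 18 February 2026.
Opposition Stay Credit: +365 days → 18 February 2027.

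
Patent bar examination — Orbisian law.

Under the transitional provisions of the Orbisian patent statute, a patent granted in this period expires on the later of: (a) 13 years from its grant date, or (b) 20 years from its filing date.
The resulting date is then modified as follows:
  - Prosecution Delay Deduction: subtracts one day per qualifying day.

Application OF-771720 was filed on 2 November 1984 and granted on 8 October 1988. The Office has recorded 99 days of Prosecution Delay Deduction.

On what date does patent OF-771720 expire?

2004-07-26

(a) grant + 13 years → 8 October 2001.
(b) filing + 20 years → 2 November 2004.
Later of the two: 2 November 2004.
Prosecution Delay Deduction: −99 days → 26 July 2004.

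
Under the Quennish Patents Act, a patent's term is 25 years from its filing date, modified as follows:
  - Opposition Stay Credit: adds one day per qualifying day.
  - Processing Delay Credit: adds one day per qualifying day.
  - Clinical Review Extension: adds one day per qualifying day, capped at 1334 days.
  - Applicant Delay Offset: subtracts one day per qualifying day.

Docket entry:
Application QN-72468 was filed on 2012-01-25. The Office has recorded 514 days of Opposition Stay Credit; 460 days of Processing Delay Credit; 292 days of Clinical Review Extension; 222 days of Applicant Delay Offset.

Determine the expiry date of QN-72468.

Base term: filing date + 25 years → 25 January 2037.
Opposition Stay Credit: +514 days → 23 June 2038.
Processing Delay Credit: +460 days → 26 September 2039.
Clinical Review Extension: 292 days (within the 1334-day cap) → +292 days → 14 July 2040.
Applicant Delay Offset: −222 days → 5 December 2039.

December 5, 2039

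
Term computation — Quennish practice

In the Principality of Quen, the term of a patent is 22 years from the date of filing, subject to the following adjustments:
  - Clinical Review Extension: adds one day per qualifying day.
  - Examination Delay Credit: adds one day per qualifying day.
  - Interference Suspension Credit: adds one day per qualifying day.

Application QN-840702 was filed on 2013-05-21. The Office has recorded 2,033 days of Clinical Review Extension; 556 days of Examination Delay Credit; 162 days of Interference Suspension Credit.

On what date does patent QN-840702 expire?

Base term: filing date + 22 years → 21 May 2035.
Clinical Review Extension: +2033 days → 13 December 2040.
Examination Delay Credit: +556 days → 22 June 2042.
Interference Suspension Credit: +162 days → 1 December 2042.

2042-12-01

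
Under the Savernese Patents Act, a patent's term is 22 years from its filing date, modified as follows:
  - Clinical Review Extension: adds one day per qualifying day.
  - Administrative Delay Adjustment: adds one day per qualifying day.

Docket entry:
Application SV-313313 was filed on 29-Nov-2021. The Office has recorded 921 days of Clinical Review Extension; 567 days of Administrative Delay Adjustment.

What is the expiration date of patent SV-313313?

December 26, 2047

Base term: filing date + 22 years → 29 November 2043.
Clinical Review Extension: +921 days → 7 June 2046.
Administrative Delay Adjustment: +567 days → 26 December 2047.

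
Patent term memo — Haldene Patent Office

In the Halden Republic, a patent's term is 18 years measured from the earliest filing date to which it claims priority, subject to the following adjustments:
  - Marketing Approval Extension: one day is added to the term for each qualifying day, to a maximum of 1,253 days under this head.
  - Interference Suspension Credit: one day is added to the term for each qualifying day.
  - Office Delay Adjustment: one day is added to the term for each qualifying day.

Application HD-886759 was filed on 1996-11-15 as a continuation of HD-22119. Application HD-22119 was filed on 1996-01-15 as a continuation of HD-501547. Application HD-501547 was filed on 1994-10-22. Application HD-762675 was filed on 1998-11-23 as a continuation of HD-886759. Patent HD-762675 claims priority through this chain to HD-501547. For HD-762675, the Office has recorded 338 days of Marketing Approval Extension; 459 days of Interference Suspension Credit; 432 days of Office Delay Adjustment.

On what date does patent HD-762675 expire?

Earliest priority filing: 22 October 1994.
Base term: 22 October 1994 + 18 years → 22 October 2012.
Marketing Approval Extension: 338 days (within the 1253-day cap) → +338 days → 25 September 2013.
Interference Suspension Credit: +459 days → 28 December 2014.
Office Delay Adjustment: +432 days → 4 March 2016.

March 4, 2016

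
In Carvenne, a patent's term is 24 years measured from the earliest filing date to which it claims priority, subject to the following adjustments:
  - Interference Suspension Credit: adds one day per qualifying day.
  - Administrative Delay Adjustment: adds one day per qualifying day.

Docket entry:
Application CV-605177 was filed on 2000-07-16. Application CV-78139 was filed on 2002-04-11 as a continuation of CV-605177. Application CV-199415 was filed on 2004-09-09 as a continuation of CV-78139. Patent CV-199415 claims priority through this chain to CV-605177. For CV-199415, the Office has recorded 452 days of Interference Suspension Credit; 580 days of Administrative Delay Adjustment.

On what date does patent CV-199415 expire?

May 14, 2027

Earliest priority filing: 16 July 2000.
Base term: 16 July 2000 + 24 years → 16 July 2024.
Interference Suspension Credit: +452 days → 11 October 2025.
Administrative Delay Adjustment: +580 days → 14 May 2027.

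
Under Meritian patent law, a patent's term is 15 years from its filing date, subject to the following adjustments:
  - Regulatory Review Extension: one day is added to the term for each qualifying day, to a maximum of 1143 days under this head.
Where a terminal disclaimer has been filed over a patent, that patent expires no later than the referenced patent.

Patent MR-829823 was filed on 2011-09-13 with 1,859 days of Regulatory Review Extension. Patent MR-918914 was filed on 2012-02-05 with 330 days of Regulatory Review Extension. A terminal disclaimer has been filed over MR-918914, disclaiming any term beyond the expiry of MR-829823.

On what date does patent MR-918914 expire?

Natural term of MR-918914:
  Base: filing + 15 years → 5 February 2027.
  Regulatory Review Extension: 330 days (within the 1143-day cap) → +330 days → 1 January 2028.
Expiry of referenced patent MR-829823:
  Base: filing + 15 years → 13 September 2026.
  Regulatory Review Extension: 1859 days claimed exceeds the 1143-day cap, so +1143 days → 30 October 2029.
Terminal disclaimer: MR-918914 expires on the earlier of 1 January 2028 and 30 October 2029.

2028-01-01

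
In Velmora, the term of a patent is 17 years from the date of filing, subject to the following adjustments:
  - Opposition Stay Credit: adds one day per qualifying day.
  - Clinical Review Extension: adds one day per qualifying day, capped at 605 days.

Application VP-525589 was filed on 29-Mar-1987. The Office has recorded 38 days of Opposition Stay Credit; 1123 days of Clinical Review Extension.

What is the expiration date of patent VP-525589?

Base term: filing date + 17 years → 29 March 2004.
Opposition Stay Credit: +38 days → 6 May 2004.
Clinical Review Extension: 1123 days claimed exceeds the 605-day cap, so +605 days → 1 January 2006.

2006-01-01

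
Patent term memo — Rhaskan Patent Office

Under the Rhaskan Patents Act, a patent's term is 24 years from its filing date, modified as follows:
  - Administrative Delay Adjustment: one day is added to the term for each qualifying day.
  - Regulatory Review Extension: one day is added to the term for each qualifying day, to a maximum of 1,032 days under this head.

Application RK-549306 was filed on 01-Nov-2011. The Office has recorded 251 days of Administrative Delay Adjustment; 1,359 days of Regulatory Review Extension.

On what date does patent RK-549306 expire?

2039-05-07

Base term: filing date + 24 years → 1 November 2035.
Administrative Delay Adjustment: +251 days → 9 July 2036.
Regulatory Review Extension: 1359 days claimed exceeds the 1032-day cap, so +1032 days → 7 May 2039.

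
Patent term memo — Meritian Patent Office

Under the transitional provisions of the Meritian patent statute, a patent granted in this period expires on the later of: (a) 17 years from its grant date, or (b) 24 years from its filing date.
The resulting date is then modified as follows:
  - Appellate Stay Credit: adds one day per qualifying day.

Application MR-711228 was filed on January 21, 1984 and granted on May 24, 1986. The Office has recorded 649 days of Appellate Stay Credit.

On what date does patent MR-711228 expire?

(a) grant + 17 years → 24 May 2003.
(b) filing + 24 years → 21 January 2008.
Later of the two: 21 January 2008.
Appellate Stay Credit: +649 days → 31 October 2009.

2009-10-31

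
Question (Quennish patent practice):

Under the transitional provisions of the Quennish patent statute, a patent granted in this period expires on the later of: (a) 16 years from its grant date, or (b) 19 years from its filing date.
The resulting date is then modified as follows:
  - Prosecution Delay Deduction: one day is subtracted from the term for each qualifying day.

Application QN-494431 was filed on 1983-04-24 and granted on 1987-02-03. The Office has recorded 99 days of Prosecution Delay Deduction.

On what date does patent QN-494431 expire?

October 27, 2002

(a) grant + 16 years → 3 February 2003.
(b) filing + 19 years → 24 April 2002.
Later of the two: 3 February 2003.
Prosecution Delay Deduction: −99 days → 27 October 2002.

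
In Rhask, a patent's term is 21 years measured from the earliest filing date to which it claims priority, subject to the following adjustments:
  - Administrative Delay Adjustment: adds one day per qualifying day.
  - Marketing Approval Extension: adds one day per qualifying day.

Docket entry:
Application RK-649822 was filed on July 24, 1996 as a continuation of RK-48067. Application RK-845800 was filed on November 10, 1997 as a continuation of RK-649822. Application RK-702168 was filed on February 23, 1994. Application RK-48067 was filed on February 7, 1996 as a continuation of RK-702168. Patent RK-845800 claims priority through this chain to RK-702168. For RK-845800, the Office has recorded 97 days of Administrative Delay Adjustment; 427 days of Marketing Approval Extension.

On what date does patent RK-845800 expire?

July 31, 2016

Earliest priority filing: 23 February 1994.
Base term: 23 February 1994 + 21 years → 23 February 2015.
Administrative Delay Adjustment: +97 days → 31 May 2015.
Marketing Approval Extension: +427 days → 31 July 2016.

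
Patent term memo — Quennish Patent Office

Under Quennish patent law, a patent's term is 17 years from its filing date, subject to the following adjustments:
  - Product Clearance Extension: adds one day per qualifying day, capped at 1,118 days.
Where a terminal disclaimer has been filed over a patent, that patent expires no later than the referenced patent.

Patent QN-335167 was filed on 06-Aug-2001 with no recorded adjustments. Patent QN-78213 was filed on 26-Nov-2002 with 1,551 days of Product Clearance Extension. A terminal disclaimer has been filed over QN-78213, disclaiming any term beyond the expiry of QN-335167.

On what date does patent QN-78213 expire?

2018-08-06

Natural term of QN-78213:
  Base: filing + 17 years → 26 November 2019.
  Product Clearance Extension: 1551 days claimed exceeds the 1118-day cap, so +1118 days → 18 December 2022.
Expiry of referenced patent QN-335167:
  Base: filing + 17 years → 6 August 2018.
Terminal disclaimer: QN-78213 expires on the earlier of 18 December 2022 and 6 August 2018.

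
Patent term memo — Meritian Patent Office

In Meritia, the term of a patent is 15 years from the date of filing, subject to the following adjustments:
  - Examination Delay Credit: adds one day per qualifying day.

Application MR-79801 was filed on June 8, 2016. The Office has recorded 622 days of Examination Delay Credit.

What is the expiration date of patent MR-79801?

Base term: filing date + 15 years → 8 June 2031.
Examination Delay Credit: +622 days → 19 February 2033.

2033-02-19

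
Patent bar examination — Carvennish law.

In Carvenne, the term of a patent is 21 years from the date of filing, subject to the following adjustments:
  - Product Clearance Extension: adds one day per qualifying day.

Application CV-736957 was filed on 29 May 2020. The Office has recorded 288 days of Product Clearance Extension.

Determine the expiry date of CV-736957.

2042-03-13

Base term: filing date + 21 years → 29 May 2041.
Product Clearance Extension: +288 days → 13 March 2042.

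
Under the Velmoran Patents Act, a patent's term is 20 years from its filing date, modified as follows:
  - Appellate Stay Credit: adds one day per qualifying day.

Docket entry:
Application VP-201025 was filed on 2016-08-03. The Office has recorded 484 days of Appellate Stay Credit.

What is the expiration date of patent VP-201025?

Base term: filing date + 20 years → 3 August 2036.
Appellate Stay Credit: +484 days → 30 November 2037.

2037-11-30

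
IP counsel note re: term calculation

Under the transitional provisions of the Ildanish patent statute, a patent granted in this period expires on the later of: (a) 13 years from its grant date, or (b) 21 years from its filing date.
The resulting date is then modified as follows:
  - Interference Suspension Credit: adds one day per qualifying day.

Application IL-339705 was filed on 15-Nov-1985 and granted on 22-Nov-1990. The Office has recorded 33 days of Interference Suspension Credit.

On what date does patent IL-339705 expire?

December 18, 2006

(a) grant + 13 years → 22 November 2003.
(b) filing + 21 years → 15 November 2006.
Later of the two: 15 November 2006.
Interference Suspension Credit: +33 days → 18 December 2006.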